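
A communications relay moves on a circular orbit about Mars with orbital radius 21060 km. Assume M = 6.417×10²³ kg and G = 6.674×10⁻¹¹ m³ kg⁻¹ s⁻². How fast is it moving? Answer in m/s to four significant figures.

v ≈ 1426 m/s

μ = GM = 6.674×10⁻¹¹ × 6.417×10²³ = 4.283×10¹³ m³/s².
r = 21060 km = 2.106×10⁷ m.
For a circular orbit v = √(μ/r) = √(4.283×10¹³ / 2.106×10⁷) = √(2.034×10⁶) = 1426 m/s.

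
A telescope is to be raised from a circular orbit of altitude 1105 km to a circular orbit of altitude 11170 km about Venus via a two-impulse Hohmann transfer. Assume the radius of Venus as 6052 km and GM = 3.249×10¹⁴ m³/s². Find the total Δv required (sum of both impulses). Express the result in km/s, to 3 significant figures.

r₁ = 6052 + 1105 = 7157.0 km = 7.1570×10⁶ m.
r₂ = 6052 + 11170 = 17222 km = 1.7222×10⁷ m.
Transfer ellipse a_t = (r₁ + r₂)/2 = 1.219×10⁷ m.
At r₁: circular v_c1 = √(μ/r₁) = 6738 m/s; transfer-periapsis v_p = √[μ(2/r₁ − 1/a_t)] = 8009 m/s.
Δv₁ = v_p − v_c1 = 1271 m/s.
At r₂: circular v_c2 = √(μ/r₂) = 4343 m/s; transfer-apoapsis v_a = √[μ(2/r₂ − 1/a_t)] = 3328 m/s.
Δv₂ = v_c2 − v_a = 1015 m/s.
Total Δv = Δv₁ + Δv₂ = 2286 m/s = 2.286 km/s.

Δv_total ≈ 2.29 km/s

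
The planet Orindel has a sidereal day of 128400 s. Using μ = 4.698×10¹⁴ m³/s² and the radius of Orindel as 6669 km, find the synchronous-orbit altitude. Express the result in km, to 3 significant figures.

A synchronous orbit has period T, so by Kepler's third law a = (μT²/4π²)^(1/3).
μT²/4π² = 4.698×10¹⁴ × (1.284×10⁵)² / 39.48 = 1.962×10²³ m³.
a = 5.811×10⁷ m = 58107 km.
Altitude h = a − R = 58107 − 6669 = 51438 km.

h_sync ≈ 51400 km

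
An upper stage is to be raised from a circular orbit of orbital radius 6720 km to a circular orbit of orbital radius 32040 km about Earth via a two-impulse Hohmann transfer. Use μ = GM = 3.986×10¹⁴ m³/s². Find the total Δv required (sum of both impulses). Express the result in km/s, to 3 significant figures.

Δv_total ≈ 3.65 km/s

r₁ = 6720 km = 6.720×10⁶ m.
r₂ = 32040 km = 3.204×10⁷ m.
Transfer ellipse a_t = (r₁ + r₂)/2 = 1.938×10⁷ m.
At r₁: circular v_c1 = √(μ/r₁) = 7702 m/s; transfer-perigee v_p = √[μ(2/r₁ − 1/a_t)] = 9903 m/s.
Δv₁ = v_p − v_c1 = 2201 m/s.
At r₂: circular v_c2 = √(μ/r₂) = 3527 m/s; transfer-apogee v_a = √[μ(2/r₂ − 1/a_t)] = 2077 m/s.
Δv₂ = v_c2 − v_a = 1450 m/s.
Total Δv = Δv₁ + Δv₂ = 3651 m/s = 3.651 km/s.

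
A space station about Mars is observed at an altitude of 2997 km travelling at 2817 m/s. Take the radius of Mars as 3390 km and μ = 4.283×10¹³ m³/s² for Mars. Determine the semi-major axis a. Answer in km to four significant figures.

a ≈ 7821 km

r = 3390 + 2997 = 6387.0 km = 6.387×10⁶ m.
Vis-viva rearranged: 1/a = 2/r − v²/μ = 3.131×10⁻⁷ − 1.853×10⁻⁷ = 1.279×10⁻⁷ m⁻¹.
a = 7.821×10⁶ m = 7821.2 km.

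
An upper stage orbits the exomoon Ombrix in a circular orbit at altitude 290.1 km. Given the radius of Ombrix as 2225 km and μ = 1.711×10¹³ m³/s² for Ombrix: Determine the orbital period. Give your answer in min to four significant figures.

r = 2225 + 290.1 = 2515.1 km = 2.5151×10⁶ m.
Kepler's third law: T = 2π√(r³/μ) = 2π√((2.515×10⁶)³ / 1.711×10¹³).
r³/μ = 9.299×10⁵ s², so T = 2π × 9.643×10² = 6.059×10³ s.
Converting: 6.059×10³ s ÷ 60.00 = 101.0 min.

T ≈ 101.0 min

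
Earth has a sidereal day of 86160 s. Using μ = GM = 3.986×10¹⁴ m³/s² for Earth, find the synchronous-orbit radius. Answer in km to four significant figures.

A synchronous orbit has period T, so by Kepler's third law a = (μT²/4π²)^(1/3).
μT²/4π² = 3.986×10¹⁴ × (8.616×10⁴)² / 39.48 = 7.495×10²² m³.
a = 4.216×10⁷ m = 42163 km.

r_sync ≈ 42160 km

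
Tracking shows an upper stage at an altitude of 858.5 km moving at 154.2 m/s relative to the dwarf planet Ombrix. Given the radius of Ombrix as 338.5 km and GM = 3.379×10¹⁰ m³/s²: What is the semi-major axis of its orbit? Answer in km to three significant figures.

r = 338.5 + 858.5 = 1197.0 km = 1.197×10⁶ m.
Vis-viva rearranged: 1/a = 2/r − v²/μ = 1.671×10⁻⁶ − 7.037×10⁻⁷ = 9.672×10⁻⁷ m⁻¹.
a = 1.034×10⁶ m = 1034.0 km.

a ≈ 1030 km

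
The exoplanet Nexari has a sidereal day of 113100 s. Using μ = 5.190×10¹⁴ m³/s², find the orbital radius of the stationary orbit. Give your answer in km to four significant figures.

r_sync ≈ 55200 km

A synchronous orbit has period T, so by Kepler's third law a = (μT²/4π²)^(1/3).
μT²/4π² = 5.190×10¹⁴ × (1.131×10⁵)² / 39.48 = 1.682×10²³ m³.
a = 5.520×10⁷ m = 55196 km.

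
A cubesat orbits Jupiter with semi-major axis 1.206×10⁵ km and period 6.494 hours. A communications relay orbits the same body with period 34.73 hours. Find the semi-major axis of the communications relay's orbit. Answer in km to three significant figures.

a₂ ≈ 3.69×10⁵ km

Kepler's third law: a³ ∝ T², so a₂ = a₁ (T₂/T₁)^(2/3).
T₂/T₁ = 5.348, (T₂/T₁)^(2/3) = 3.058.
a₂ = 1.206×10⁵ × 3.058 = 3.688×10⁵ km.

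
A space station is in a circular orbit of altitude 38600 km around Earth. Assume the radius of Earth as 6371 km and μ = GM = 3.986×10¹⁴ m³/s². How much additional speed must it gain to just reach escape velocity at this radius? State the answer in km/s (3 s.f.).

r = 6371 + 38600 = 44971 km = 4.4971×10⁷ m.
Circular speed v_c = √(μ/r) = 2977 m/s.
Escape speed v_esc = √(2μ/r) = √2 × v_c = 4210 m/s.
Δv = v_esc − v_c = 1233 m/s = 1.233 km/s.

Δv ≈ 1.23 km/s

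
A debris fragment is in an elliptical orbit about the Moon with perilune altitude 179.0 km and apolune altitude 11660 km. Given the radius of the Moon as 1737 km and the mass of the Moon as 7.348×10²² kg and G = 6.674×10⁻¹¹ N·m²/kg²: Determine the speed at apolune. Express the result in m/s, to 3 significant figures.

μ = GM = 6.674×10⁻¹¹ × 7.348×10²² = 4.904×10¹² m³/s².
r_p = 1737 + 179.0 = 1916.0 km = 1.9160×10⁶ m.
r_a = 1737 + 11660 = 13397 km = 1.3397×10⁷ m.
Semi-major axis a = (r_p + r_a)/2 = 7656.5 km = 7.656×10⁶ m.
Vis-viva: v² = μ(2/r − 1/a) = 4.904×10¹² × (1.493×10⁻⁷ − 1.306×10⁻⁷) = 9.160×10⁴ m²/s².
v = 302.7 m/s.

v ≈ 303 m/s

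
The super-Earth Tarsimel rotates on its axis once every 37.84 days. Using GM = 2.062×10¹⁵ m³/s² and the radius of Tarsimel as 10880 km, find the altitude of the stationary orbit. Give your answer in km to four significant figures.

T = 37.84 days = 3.269×10⁶ s.
A synchronous orbit has period T, so by Kepler's third law a = (μT²/4π²)^(1/3).
μT²/4π² = 2.062×10¹⁵ × (3.269×10⁶)² / 39.48 = 5.583×10²⁶ m³.
a = 8.234×10⁸ m = 8.2342×10⁵ km.
Altitude h = a − R = 8.2342×10⁵ − 10880 = 8.1254×10⁵ km.

h_sync ≈ 8.125×10⁵ km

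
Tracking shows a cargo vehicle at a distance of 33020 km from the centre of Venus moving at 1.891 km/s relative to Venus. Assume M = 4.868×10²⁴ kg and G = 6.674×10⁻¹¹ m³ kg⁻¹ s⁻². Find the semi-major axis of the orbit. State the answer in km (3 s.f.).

μ = GM = 6.674×10⁻¹¹ × 4.868×10²⁴ = 3.249×10¹⁴ m³/s².
r = 3.302×10⁷ m.
Vis-viva rearranged: 1/a = 2/r − v²/μ = 6.057×10⁻⁸ − 1.101×10⁻⁸ = 4.956×10⁻⁸ m⁻¹.
a = 2.018×10⁷ m = 20176 km.

a ≈ 20200 km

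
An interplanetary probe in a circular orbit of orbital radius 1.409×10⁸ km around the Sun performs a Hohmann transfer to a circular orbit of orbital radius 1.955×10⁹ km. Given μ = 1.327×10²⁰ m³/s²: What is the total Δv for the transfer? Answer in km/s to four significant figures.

r₁ = 1.409×10⁸ km = 1.409×10¹¹ m.
r₂ = 1.955×10⁹ km = 1.955×10¹² m.
Transfer ellipse a_t = (r₁ + r₂)/2 = 1.048×10¹² m.
At r₁: circular v_c1 = √(μ/r₁) = 30690 m/s; transfer-perihelion v_p = √[μ(2/r₁ − 1/a_t)] = 41920 m/s.
Δv₁ = v_p − v_c1 = 11230 m/s.
At r₂: circular v_c2 = √(μ/r₂) = 8239 m/s; transfer-aphelion v_a = √[μ(2/r₂ − 1/a_t)] = 3021 m/s.
Δv₂ = v_c2 − v_a = 5218 m/s.
Total Δv = Δv₁ + Δv₂ = 16450 m/s = 16.45 km/s.

Δv_total ≈ 16.45 km/s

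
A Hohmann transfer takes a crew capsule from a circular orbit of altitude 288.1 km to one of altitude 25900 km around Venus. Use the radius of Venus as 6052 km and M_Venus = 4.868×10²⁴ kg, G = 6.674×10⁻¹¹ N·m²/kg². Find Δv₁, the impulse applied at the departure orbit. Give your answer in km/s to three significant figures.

μ = GM = 6.674×10⁻¹¹ × 4.868×10²⁴ = 3.249×10¹⁴ m³/s².
r₁ = 6052 + 288.1 = 6340.1 km = 6.3401×10⁶ m.
r₂ = 6052 + 25900 = 31952 km = 3.1952×10⁷ m.
Transfer ellipse a_t = (r₁ + r₂)/2 = 1.915×10⁷ m.
At r₁: circular v_c1 = √(μ/r₁) = 7158 m/s; transfer-periapsis v_p = √[μ(2/r₁ − 1/a_t)] = 9248 m/s.
Δv₁ = v_p − v_c1 = 2089 m/s.
= 2.089 km/s.

Δv ≈ 2.09 km/s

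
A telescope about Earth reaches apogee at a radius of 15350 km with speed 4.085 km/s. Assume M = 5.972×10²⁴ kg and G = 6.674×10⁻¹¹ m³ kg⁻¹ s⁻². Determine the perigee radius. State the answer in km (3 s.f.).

perigee radius ≈ 7270 km

μ = GM = 6.674×10⁻¹¹ × 5.972×10²⁴ = 3.986×10¹⁴ m³/s².
r_a = 1.535×10⁷ m.
Specific energy ε = v²/2 − μ/r = -1.762×10⁷ J/kg, so a = −μ/(2ε) = 1.131×10⁷ m.
The apsides satisfy r_p + r_a = 2a, so the perigee radius is 2a − r_a = 7.268×10⁶ m = 7267.9 km.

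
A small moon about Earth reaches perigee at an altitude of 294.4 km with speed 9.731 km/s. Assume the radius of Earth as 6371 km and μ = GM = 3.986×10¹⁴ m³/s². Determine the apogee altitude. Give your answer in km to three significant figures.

apogee altitude ≈ 19000 km

r_p = 6371 + 294.4 = 6665.4 km = 6.665×10⁶ m.
Specific energy ε = v²/2 − μ/r = -1.246×10⁷ J/kg, so a = −μ/(2ε) = 1.600×10⁷ m.
The apsides satisfy r_p + r_a = 2a, so the apogee radius is 2a − r_p = 2.534×10⁷ m = 25337 km.
Apogee altitude = 25337 − 6371 = 18966 km.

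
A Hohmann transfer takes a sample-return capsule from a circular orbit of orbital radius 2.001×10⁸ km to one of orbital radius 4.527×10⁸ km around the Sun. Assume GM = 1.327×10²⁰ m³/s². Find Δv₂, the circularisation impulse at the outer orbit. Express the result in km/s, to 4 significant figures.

Δv ≈ 3.716 km/s

r₁ = 2.001×10⁸ km = 2.001×10¹¹ m.
r₂ = 4.527×10⁸ km = 4.527×10¹¹ m.
Transfer ellipse a_t = (r₁ + r₂)/2 = 3.264×10¹¹ m.
At r₁: circular v_c1 = √(μ/r₁) = 25750 m/s; transfer-perihelion v_p = √[μ(2/r₁ − 1/a_t)] = 30330 m/s.
At r₂: circular v_c2 = √(μ/r₂) = 17120 m/s; transfer-aphelion v_a = √[μ(2/r₂ − 1/a_t)] = 13410 m/s.
Δv₂ = v_c2 − v_a = 3716 m/s.
= 3.716 km/s.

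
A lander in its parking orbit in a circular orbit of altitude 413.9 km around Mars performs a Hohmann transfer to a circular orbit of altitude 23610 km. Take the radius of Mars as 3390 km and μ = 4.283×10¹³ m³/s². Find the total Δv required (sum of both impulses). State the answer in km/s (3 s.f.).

Δv_total ≈ 1.72 km/s

r₁ = 3390 + 413.9 = 3803.9 km = 3.8039×10⁶ m.
r₂ = 3390 + 23610 = 27000 km = 2.7000×10⁷ m.
Transfer ellipse a_t = (r₁ + r₂)/2 = 1.540×10⁷ m.
At r₁: circular v_c1 = √(μ/r₁) = 3356 m/s; transfer-periapsis v_p = √[μ(2/r₁ − 1/a_t)] = 4443 m/s.
Δv₁ = v_p − v_c1 = 1087 m/s.
At r₂: circular v_c2 = √(μ/r₂) = 1259 m/s; transfer-apoapsis v_a = √[μ(2/r₂ − 1/a_t)] = 625.9 m/s.
Δv₂ = v_c2 − v_a = 633.6 m/s.
Total Δv = Δv₁ + Δv₂ = 1721 m/s = 1.721 km/s.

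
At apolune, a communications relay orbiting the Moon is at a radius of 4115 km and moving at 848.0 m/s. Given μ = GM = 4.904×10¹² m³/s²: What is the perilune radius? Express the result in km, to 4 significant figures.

r_a = 4.115×10⁶ m.
Specific energy ε = v²/2 − μ/r = -8.322×10⁵ J/kg, so a = −μ/(2ε) = 2.946×10⁶ m.
The apsides satisfy r_p + r_a = 2a, so the perilune radius is 2a − r_a = 1.778×10⁶ m = 1777.9 km.

perilune radius ≈ 1778 km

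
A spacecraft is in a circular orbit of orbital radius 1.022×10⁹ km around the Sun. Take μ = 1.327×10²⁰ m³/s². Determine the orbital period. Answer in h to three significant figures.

r = 1.022×10⁹ km = 1.022×10¹² m.
Kepler's third law: T = 2π√(r³/μ) = 2π√((1.022×10¹²)³ / 1.327×10²⁰).
r³/μ = 8.044×10¹⁵ s², so T = 2π × 8.969×10⁷ = 5.635×10⁸ s.
Converting: 5.635×10⁸ s ÷ 3600 = 1.565×10⁵ h.

T ≈ 157000 h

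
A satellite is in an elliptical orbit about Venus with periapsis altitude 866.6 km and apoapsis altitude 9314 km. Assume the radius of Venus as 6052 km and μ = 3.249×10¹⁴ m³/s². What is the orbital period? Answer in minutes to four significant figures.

r_p = 6052 + 866.6 = 6918.6 km = 6.9186×10⁶ m.
r_a = 6052 + 9314 = 15366 km = 1.5366×10⁷ m.
Semi-major axis a = (r_p + r_a)/2 = (6918.6 + 15366)/2 = 11142 km = 1.114×10⁷ m.
By Kepler's third law T = 2π√(a³/μ) = 2π × 2.063×10³ = 1.296×10⁴ s.
= 216.1 minutes.

T ≈ 216.1 minutes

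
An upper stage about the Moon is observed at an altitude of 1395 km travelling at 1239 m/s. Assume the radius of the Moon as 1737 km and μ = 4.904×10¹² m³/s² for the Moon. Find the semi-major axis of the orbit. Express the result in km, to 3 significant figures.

a ≈ 3070 km

r = 1737 + 1395 = 3132.0 km = 3.132×10⁶ m.
Specific orbital energy ε = v²/2 − μ/r = (1239)²/2 − 4.904×10¹²/3.132×10⁶ = -7.982×10⁵ J/kg.
Since ε = −μ/(2a), a = −μ/(2ε) = 3.072×10⁶ m = 3071.9 km.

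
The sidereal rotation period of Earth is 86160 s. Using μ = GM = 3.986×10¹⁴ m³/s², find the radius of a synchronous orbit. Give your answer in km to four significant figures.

r_sync ≈ 42160 km

A synchronous orbit has period T, so by Kepler's third law a = (μT²/4π²)^(1/3).
μT²/4π² = 3.986×10¹⁴ × (8.616×10⁴)² / 39.48 = 7.495×10²² m³.
a = 4.216×10⁷ m = 42163 km.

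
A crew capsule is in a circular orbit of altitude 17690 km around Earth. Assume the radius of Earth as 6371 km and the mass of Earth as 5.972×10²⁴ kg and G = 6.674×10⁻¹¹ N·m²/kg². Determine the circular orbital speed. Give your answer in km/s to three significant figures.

v ≈ 4.07 km/s

μ = GM = 6.674×10⁻¹¹ × 5.972×10²⁴ = 3.986×10¹⁴ m³/s².
r = 6371 + 17690 = 24061 km = 2.4061×10⁷ m.
For a circular orbit v = √(μ/r) = √(3.986×10¹⁴ / 2.406×10⁷) = √(1.657×10⁷) = 4070 m/s.
That is 4.070 km/s.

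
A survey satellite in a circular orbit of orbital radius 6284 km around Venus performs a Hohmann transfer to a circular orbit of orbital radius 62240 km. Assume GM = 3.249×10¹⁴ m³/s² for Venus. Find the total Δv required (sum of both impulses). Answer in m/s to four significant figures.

Δv_total ≈ 3807 m/s

r₁ = 6284 km = 6.284×10⁶ m.
r₂ = 62240 km = 6.224×10⁷ m.
Transfer ellipse a_t = (r₁ + r₂)/2 = 3.426×10⁷ m.
At r₁: circular v_c1 = √(μ/r₁) = 7190 m/s; transfer-periapsis v_p = √[μ(2/r₁ − 1/a_t)] = 9691 m/s.
Δv₁ = v_p − v_c1 = 2501 m/s.
At r₂: circular v_c2 = √(μ/r₂) = 2285 m/s; transfer-apoapsis v_a = √[μ(2/r₂ − 1/a_t)] = 978.5 m/s.
Δv₂ = v_c2 − v_a = 1306 m/s.
Total Δv = Δv₁ + Δv₂ = 3807 m/s.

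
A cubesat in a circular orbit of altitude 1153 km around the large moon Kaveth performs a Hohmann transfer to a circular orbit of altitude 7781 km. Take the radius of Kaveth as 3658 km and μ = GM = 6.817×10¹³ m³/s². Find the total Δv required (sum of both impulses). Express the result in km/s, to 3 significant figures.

Δv_total ≈ 1.26 km/s

r₁ = 3658 + 1153 = 4811.0 km = 4.8110×10⁶ m.
r₂ = 3658 + 7781 = 11439 km = 1.1439×10⁷ m.
Transfer ellipse a_t = (r₁ + r₂)/2 = 8.125×10⁶ m.
At r₁: circular v_c1 = √(μ/r₁) = 3764 m/s; transfer-periapsis v_p = √[μ(2/r₁ − 1/a_t)] = 4466 m/s.
Δv₁ = v_p − v_c1 = 702.2 m/s.
At r₂: circular v_c2 = √(μ/r₂) = 2441 m/s; transfer-apoapsis v_a = √[μ(2/r₂ − 1/a_t)] = 1878 m/s.
Δv₂ = v_c2 − v_a = 562.7 m/s.
Total Δv = Δv₁ + Δv₂ = 1265 m/s = 1.265 km/s.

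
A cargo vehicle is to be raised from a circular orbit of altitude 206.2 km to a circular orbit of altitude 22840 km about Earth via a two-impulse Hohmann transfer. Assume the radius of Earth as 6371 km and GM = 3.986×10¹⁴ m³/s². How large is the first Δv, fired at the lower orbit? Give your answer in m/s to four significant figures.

r₁ = 6371 + 206.2 = 6577.2 km = 6.5772×10⁶ m.
r₂ = 6371 + 22840 = 29211 km = 2.9211×10⁷ m.
Transfer ellipse a_t = (r₁ + r₂)/2 = 1.789×10⁷ m.
At r₁: circular v_c1 = √(μ/r₁) = 7785 m/s; transfer-perigee v_p = √[μ(2/r₁ − 1/a_t)] = 9946 m/s.
Δv₁ = v_p − v_c1 = 2162 m/s.

Δv ≈ 2162 m/s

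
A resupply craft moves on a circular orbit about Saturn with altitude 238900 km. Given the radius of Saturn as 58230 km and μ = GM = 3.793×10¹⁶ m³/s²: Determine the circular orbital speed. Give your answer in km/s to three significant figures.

v ≈ 11.3 km/s

r = 58230 + 238900 = 297130 km = 2.9713×10⁸ m.
For a circular orbit v = √(μ/r) = √(3.793×10¹⁶ / 2.971×10⁸) = √(1.277×10⁸) = 11300 m/s.
That is 11.30 km/s.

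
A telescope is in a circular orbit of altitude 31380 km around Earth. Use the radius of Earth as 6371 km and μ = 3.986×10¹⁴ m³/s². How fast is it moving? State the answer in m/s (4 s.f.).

v ≈ 3249 m/s

r = 6371 + 31380 = 37751 km = 3.7751×10⁷ m.
For a circular orbit v = √(μ/r) = √(3.986×10¹⁴ / 3.775×10⁷) = √(1.056×10⁷) = 3249 m/s.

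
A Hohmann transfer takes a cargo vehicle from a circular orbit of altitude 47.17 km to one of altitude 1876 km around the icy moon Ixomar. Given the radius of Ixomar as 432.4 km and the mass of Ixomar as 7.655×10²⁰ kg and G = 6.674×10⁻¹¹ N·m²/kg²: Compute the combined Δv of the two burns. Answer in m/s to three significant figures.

μ = GM = 6.674×10⁻¹¹ × 7.655×10²⁰ = 5.109×10¹⁰ m³/s².
r₁ = 432.4 + 47.17 = 479.57 km = 4.7957×10⁵ m.
r₂ = 432.4 + 1876 = 2308.4 km = 2.3084×10⁶ m.
Transfer ellipse a_t = (r₁ + r₂)/2 = 1.394×10⁶ m.
At r₁: circular v_c1 = √(μ/r₁) = 326.4 m/s; transfer-periapsis v_p = √[μ(2/r₁ − 1/a_t)] = 420.0 m/s.
Δv₁ = v_p − v_c1 = 93.62 m/s.
At r₂: circular v_c2 = √(μ/r₂) = 148.8 m/s; transfer-apoapsis v_a = √[μ(2/r₂ − 1/a_t)] = 87.26 m/s.
Δv₂ = v_c2 − v_a = 61.51 m/s.
Total Δv = Δv₁ + Δv₂ = 155.1 m/s.

Δv_total ≈ 155 m/s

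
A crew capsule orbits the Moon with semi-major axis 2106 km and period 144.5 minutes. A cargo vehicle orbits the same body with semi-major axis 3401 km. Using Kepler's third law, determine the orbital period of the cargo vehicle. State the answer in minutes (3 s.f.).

Kepler's third law: T² ∝ a³, so T₂ = T₁ (a₂/a₁)^(3/2).
a₂/a₁ = 1.615, (a₂/a₁)^(3/2) = 2.052.
T₂ = 144.5 × 2.052 = 296.5 minutes.

T₂ ≈ 297 minutes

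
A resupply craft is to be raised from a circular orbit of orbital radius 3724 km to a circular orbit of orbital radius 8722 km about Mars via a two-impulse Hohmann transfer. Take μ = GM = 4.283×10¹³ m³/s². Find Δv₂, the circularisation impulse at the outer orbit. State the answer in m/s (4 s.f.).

r₁ = 3724 km = 3.724×10⁶ m.
r₂ = 8722 km = 8.722×10⁶ m.
Transfer ellipse a_t = (r₁ + r₂)/2 = 6.223×10⁶ m.
At r₁: circular v_c1 = √(μ/r₁) = 3391 m/s; transfer-periapsis v_p = √[μ(2/r₁ − 1/a_t)] = 4015 m/s.
At r₂: circular v_c2 = √(μ/r₂) = 2216 m/s; transfer-apoapsis v_a = √[μ(2/r₂ − 1/a_t)] = 1714 m/s.
Δv₂ = v_c2 − v_a = 501.7 m/s.

Δv ≈ 501.7 m/s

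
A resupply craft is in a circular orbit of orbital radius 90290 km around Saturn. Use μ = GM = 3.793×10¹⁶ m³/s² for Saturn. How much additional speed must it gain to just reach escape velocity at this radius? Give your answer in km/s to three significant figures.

r = 90290 km = 9.029×10⁷ m.
Circular speed v_c = √(μ/r) = 20500 m/s.
Escape speed v_esc = √(2μ/r) = √2 × v_c = 28990 m/s.
Δv = v_esc − v_c = 8490 m/s = 8.490 km/s.

Δv ≈ 8.49 km/s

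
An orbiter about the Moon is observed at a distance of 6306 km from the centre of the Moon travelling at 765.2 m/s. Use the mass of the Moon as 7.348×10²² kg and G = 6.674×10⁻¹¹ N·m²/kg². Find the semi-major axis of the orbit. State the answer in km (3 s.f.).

a ≈ 5060 km

μ = GM = 6.674×10⁻¹¹ × 7.348×10²² = 4.904×10¹² m³/s².
r = 6.306×10⁶ m.
Vis-viva rearranged: 1/a = 2/r − v²/μ = 3.172×10⁻⁷ − 1.194×10⁻⁷ = 1.978×10⁻⁷ m⁻¹.
a = 5.057×10⁶ m = 5056.6 km.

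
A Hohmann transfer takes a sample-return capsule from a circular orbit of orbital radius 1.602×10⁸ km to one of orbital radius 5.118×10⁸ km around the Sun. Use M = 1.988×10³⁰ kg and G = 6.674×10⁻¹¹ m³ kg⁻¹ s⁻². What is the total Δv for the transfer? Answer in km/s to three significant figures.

Δv_total ≈ 11.7 km/s

μ = GM = 6.674×10⁻¹¹ × 1.988×10³⁰ = 1.327×10²⁰ m³/s².
r₁ = 1.602×10⁸ km = 1.602×10¹¹ m.
r₂ = 5.118×10⁸ km = 5.118×10¹¹ m.
Transfer ellipse a_t = (r₁ + r₂)/2 = 3.360×10¹¹ m.
At r₁: circular v_c1 = √(μ/r₁) = 28780 m/s; transfer-perihelion v_p = √[μ(2/r₁ − 1/a_t)] = 35520 m/s.
Δv₁ = v_p − v_c1 = 6740 m/s.
At r₂: circular v_c2 = √(μ/r₂) = 16100 m/s; transfer-aphelion v_a = √[μ(2/r₂ − 1/a_t)] = 11120 m/s.
Δv₂ = v_c2 − v_a = 4983 m/s.
Total Δv = Δv₁ + Δv₂ = 11720 m/s = 11.72 km/s.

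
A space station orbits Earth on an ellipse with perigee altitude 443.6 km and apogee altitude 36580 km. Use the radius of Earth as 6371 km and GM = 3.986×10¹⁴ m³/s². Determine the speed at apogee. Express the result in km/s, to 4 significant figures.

r_p = 6371 + 443.6 = 6814.6 km = 6.8146×10⁶ m.
r_a = 6371 + 36580 = 42951 km = 4.2951×10⁷ m.
Semi-major axis a = (r_p + r_a)/2 = 24883 km = 2.488×10⁷ m.
Vis-viva: v² = μ(2/r − 1/a) = 3.986×10¹⁴ × (4.656×10⁻⁸ − 4.019×10⁻⁸) = 2.542×10⁶ m²/s².
v = 1594 m/s = 1.594 km/s.

v ≈ 1.594 km/s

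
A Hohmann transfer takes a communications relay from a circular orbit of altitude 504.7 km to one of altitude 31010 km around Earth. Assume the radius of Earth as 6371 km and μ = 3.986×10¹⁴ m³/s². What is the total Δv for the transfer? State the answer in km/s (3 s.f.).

r₁ = 6371 + 504.7 = 6875.7 km = 6.8757×10⁶ m.
r₂ = 6371 + 31010 = 37381 km = 3.7381×10⁷ m.
Transfer ellipse a_t = (r₁ + r₂)/2 = 2.213×10⁷ m.
At r₁: circular v_c1 = √(μ/r₁) = 7614 m/s; transfer-perigee v_p = √[μ(2/r₁ − 1/a_t)] = 9896 m/s.
Δv₁ = v_p − v_c1 = 2282 m/s.
At r₂: circular v_c2 = √(μ/r₂) = 3265 m/s; transfer-apogee v_a = √[μ(2/r₂ − 1/a_t)] = 1820 m/s.
Δv₂ = v_c2 − v_a = 1445 m/s.
Total Δv = Δv₁ + Δv₂ = 3727 m/s = 3.727 km/s.

Δv_total ≈ 3.73 km/s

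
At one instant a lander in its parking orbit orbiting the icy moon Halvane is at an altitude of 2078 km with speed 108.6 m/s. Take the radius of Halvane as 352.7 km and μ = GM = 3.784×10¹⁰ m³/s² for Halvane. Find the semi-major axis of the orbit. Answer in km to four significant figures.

a ≈ 1956 km

r = 352.7 + 2078 = 2430.7 km = 2.431×10⁶ m.
Vis-viva rearranged: 1/a = 2/r − v²/μ = 8.228×10⁻⁷ − 3.117×10⁻⁷ = 5.111×10⁻⁷ m⁻¹.
a = 1.956×10⁶ m = 1956.5 km.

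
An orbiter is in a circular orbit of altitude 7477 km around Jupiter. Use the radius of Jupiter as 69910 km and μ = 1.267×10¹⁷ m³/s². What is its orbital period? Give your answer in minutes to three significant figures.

T ≈ 200 minutes

r = 69910 + 7477 = 77387 km = 7.7387×10⁷ m.
Kepler's third law: T = 2π√(r³/μ) = 2π√((7.739×10⁷)³ / 1.267×10¹⁷).
r³/μ = 3.658×10⁶ s², so T = 2π × 1.913×10³ = 1.202×10⁴ s.
Converting: 1.202×10⁴ s ÷ 60.00 = 200.3 minutes.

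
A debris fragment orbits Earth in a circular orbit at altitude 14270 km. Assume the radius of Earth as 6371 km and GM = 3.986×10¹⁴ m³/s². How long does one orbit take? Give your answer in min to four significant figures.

r = 6371 + 14270 = 20641 km = 2.0641×10⁷ m.
Kepler's third law: T = 2π√(r³/μ) = 2π√((2.064×10⁷)³ / 3.986×10¹⁴).
r³/μ = 2.206×10⁷ s², so T = 2π × 4.697×10³ = 2.951×10⁴ s.
Converting: 2.951×10⁴ s ÷ 60.00 = 491.9 min.

T ≈ 491.9 min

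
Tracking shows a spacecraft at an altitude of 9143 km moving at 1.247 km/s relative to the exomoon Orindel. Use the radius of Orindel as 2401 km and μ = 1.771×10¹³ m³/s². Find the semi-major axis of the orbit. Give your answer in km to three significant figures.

a ≈ 11700 km

r = 2401 + 9143 = 11544 km = 1.154×10⁷ m.
Specific orbital energy ε = v²/2 − μ/r = (1247)²/2 − 1.771×10¹³/1.154×10⁷ = -7.566×10⁵ J/kg.
Since ε = −μ/(2a), a = −μ/(2ε) = 1.170×10⁷ m = 11703 km.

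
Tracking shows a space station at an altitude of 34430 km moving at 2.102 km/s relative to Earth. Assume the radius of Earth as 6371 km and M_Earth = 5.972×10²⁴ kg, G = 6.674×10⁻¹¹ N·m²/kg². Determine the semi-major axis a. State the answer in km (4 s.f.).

μ = GM = 6.674×10⁻¹¹ × 5.972×10²⁴ = 3.986×10¹⁴ m³/s².
r = 6371 + 34430 = 40801 km = 4.080×10⁷ m.
Specific orbital energy ε = v²/2 − μ/r = (2102)²/2 − 3.986×10¹⁴/4.080×10⁷ = -7.559×10⁶ J/kg.
Since ε = −μ/(2a), a = −μ/(2ε) = 2.636×10⁷ m = 26362 km.

a ≈ 26360 km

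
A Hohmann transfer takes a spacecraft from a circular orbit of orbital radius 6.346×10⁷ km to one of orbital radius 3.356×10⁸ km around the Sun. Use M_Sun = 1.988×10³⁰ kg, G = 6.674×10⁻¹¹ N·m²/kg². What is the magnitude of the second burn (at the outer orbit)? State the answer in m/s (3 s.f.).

μ = GM = 6.674×10⁻¹¹ × 1.988×10³⁰ = 1.327×10²⁰ m³/s².
r₁ = 6.346×10⁷ km = 6.346×10¹⁰ m.
r₂ = 3.356×10⁸ km = 3.356×10¹¹ m.
Transfer ellipse a_t = (r₁ + r₂)/2 = 1.995×10¹¹ m.
At r₁: circular v_c1 = √(μ/r₁) = 45720 m/s; transfer-perihelion v_p = √[μ(2/r₁ − 1/a_t)] = 59300 m/s.
At r₂: circular v_c2 = √(μ/r₂) = 19880 m/s; transfer-aphelion v_a = √[μ(2/r₂ − 1/a_t)] = 11210 m/s.
Δv₂ = v_c2 − v_a = 8670 m/s.

Δv ≈ 8670 m/s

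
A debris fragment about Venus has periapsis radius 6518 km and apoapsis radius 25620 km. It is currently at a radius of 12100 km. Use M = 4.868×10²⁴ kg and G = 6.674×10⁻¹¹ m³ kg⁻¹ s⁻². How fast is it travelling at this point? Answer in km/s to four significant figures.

μ = GM = 6.674×10⁻¹¹ × 4.868×10²⁴ = 3.249×10¹⁴ m³/s².
Semi-major axis a = (r_p + r_a)/2 = 16069 km = 1.607×10⁷ m.
Vis-viva: v² = μ(2/r − 1/a) = 3.249×10¹⁴ × (1.653×10⁻⁷ − 6.223×10⁻⁸) = 3.348×10⁷ m²/s².
v = 5786 m/s = 5.786 km/s.

v ≈ 5.786 km/s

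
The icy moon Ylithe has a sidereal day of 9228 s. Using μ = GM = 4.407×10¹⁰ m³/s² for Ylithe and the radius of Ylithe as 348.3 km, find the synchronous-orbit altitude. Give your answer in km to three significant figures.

A synchronous orbit has period T, so by Kepler's third law a = (μT²/4π²)^(1/3).
μT²/4π² = 4.407×10¹⁰ × (9.228×10³)² / 39.48 = 9.506×10¹⁶ m³.
a = 4.564×10⁵ m = 456.39 km.
Altitude h = a − R = 456.39 − 348.3 = 108.09 km.

h_sync ≈ 108 km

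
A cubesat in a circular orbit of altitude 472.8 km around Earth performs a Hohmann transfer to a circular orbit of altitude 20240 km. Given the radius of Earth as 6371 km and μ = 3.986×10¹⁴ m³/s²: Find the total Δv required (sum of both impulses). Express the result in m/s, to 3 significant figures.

Δv_total ≈ 3390 m/s

r₁ = 6371 + 472.8 = 6843.8 km = 6.8438×10⁶ m.
r₂ = 6371 + 20240 = 26611 km = 2.6611×10⁷ m.
Transfer ellipse a_t = (r₁ + r₂)/2 = 1.673×10⁷ m.
At r₁: circular v_c1 = √(μ/r₁) = 7632 m/s; transfer-perigee v_p = √[μ(2/r₁ − 1/a_t)] = 9626 m/s.
Δv₁ = v_p − v_c1 = 1994 m/s.
At r₂: circular v_c2 = √(μ/r₂) = 3870 m/s; transfer-apogee v_a = √[μ(2/r₂ − 1/a_t)] = 2476 m/s.
Δv₂ = v_c2 − v_a = 1395 m/s.
Total Δv = Δv₁ + Δv₂ = 3389 m/s.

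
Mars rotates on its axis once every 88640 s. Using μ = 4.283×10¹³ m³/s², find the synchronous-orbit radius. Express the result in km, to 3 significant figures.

A synchronous orbit has period T, so by Kepler's third law a = (μT²/4π²)^(1/3).
μT²/4π² = 4.283×10¹³ × (8.864×10⁴)² / 39.48 = 8.524×10²¹ m³.
a = 2.043×10⁷ m = 20428 km.

r_sync ≈ 20400 km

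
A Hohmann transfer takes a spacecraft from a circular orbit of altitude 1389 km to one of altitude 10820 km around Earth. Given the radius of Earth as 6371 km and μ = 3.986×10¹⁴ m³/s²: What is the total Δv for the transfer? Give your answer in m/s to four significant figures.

Δv_total ≈ 2264 m/s

r₁ = 6371 + 1389 = 7760.0 km = 7.7600×10⁶ m.
r₂ = 6371 + 10820 = 17191 km = 1.7191×10⁷ m.
Transfer ellipse a_t = (r₁ + r₂)/2 = 1.248×10⁷ m.
At r₁: circular v_c1 = √(μ/r₁) = 7167 m/s; transfer-perigee v_p = √[μ(2/r₁ − 1/a_t)] = 8413 m/s.
Δv₁ = v_p − v_c1 = 1246 m/s.
At r₂: circular v_c2 = √(μ/r₂) = 4815 m/s; transfer-apogee v_a = √[μ(2/r₂ − 1/a_t)] = 3798 m/s.
Δv₂ = v_c2 − v_a = 1018 m/s.
Total Δv = Δv₁ + Δv₂ = 2264 m/s.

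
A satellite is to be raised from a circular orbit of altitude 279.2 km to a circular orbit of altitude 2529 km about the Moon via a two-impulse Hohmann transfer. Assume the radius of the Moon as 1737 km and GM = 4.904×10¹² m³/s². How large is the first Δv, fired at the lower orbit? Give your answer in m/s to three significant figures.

r₁ = 1737 + 279.2 = 2016.2 km = 2.0162×10⁶ m.
r₂ = 1737 + 2529 = 4266.0 km = 4.2660×10⁶ m.
Transfer ellipse a_t = (r₁ + r₂)/2 = 3.141×10⁶ m.
At r₁: circular v_c1 = √(μ/r₁) = 1560 m/s; transfer-perilune v_p = √[μ(2/r₁ − 1/a_t)] = 1818 m/s.
Δv₁ = v_p − v_c1 = 257.9 m/s.

Δv ≈ 258 m/s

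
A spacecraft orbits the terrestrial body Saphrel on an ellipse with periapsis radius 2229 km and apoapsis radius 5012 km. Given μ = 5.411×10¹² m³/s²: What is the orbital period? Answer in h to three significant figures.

Semi-major axis a = (r_p + r_a)/2 = (2229.0 + 5012.0)/2 = 3620.5 km = 3.620×10⁶ m.
By Kepler's third law T = 2π√(a³/μ) = 2π × 2.962×10³ = 1.861×10⁴ s.
= 5.169 h.

T ≈ 5.17 h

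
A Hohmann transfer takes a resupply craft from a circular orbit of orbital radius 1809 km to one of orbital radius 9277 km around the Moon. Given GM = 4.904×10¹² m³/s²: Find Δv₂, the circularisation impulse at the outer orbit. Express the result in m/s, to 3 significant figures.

Δv ≈ 312 m/s

r₁ = 1809 km = 1.809×10⁶ m.
r₂ = 9277 km = 9.277×10⁶ m.
Transfer ellipse a_t = (r₁ + r₂)/2 = 5.543×10⁶ m.
At r₁: circular v_c1 = √(μ/r₁) = 1646 m/s; transfer-perilune v_p = √[μ(2/r₁ − 1/a_t)] = 2130 m/s.
At r₂: circular v_c2 = √(μ/r₂) = 727.1 m/s; transfer-apolune v_a = √[μ(2/r₂ − 1/a_t)] = 415.4 m/s.
Δv₂ = v_c2 − v_a = 311.7 m/s.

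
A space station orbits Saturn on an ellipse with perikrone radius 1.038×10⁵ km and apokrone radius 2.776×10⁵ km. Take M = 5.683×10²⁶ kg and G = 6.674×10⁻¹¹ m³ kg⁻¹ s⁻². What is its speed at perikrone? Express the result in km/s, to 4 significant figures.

μ = GM = 6.674×10⁻¹¹ × 5.683×10²⁶ = 3.793×10¹⁶ m³/s².
Semi-major axis a = (r_p + r_a)/2 = 1.9070×10⁵ km = 1.907×10⁸ m.
Vis-viva: v² = μ(2/r − 1/a) = 3.793×10¹⁶ × (1.927×10⁻⁸ − 5.244×10⁻⁹) = 5.319×10⁸ m²/s².
v = 23060 m/s = 23.06 km/s.

v ≈ 23.06 km/s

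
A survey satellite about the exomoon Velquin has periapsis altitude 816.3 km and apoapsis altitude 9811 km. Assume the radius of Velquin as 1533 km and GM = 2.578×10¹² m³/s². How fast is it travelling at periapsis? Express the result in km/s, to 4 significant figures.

r_p = 1533 + 816.3 = 2349.3 km = 2.3493×10⁶ m.
r_a = 1533 + 9811 = 11344 km = 1.1344×10⁷ m.
Semi-major axis a = (r_p + r_a)/2 = 6846.6 km = 6.847×10⁶ m.
Vis-viva: v² = μ(2/r − 1/a) = 2.578×10¹² × (8.513×10⁻⁷ − 1.461×10⁻⁷) = 1.818×10⁶ m²/s².
v = 1348 m/s = 1.348 km/s.

v ≈ 1.348 km/s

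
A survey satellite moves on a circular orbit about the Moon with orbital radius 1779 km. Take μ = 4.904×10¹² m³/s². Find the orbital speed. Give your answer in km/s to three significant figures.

v ≈ 1.66 km/s

r = 1779 km = 1.779×10⁶ m.
For a circular orbit v = √(μ/r) = √(4.904×10¹² / 1.779×10⁶) = √(2.757×10⁶) = 1660 m/s.
That is 1.660 km/s.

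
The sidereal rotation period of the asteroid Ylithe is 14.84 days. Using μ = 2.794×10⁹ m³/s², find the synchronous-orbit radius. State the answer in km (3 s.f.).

T = 14.84 days = 1.282×10⁶ s.
A synchronous orbit has period T, so by Kepler's third law a = (μT²/4π²)^(1/3).
μT²/4π² = 2.794×10⁹ × (1.282×10⁶)² / 39.48 = 1.163×10²⁰ m³.
a = 4.882×10⁶ m = 4881.9 km.

r_sync ≈ 4880 km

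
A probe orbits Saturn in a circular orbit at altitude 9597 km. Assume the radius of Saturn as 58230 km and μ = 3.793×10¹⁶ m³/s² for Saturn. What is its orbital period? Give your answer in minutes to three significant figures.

r = 58230 + 9597 = 67827 km = 6.7827×10⁷ m.
Kepler's third law: T = 2π√(r³/μ) = 2π√((6.783×10⁷)³ / 3.793×10¹⁶).
r³/μ = 8.227×10⁶ s², so T = 2π × 2.868×10³ = 1.802×10⁴ s.
Converting: 1.802×10⁴ s ÷ 60.00 = 300.4 minutes.

T ≈ 300 minutes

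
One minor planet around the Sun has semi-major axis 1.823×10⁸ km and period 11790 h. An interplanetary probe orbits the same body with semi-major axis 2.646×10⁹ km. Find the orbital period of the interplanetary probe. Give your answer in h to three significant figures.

T₂ ≈ 6.52×10⁵ h

Kepler's third law: T² ∝ a³, so T₂ = T₁ (a₂/a₁)^(3/2).
a₂/a₁ = 14.51, (a₂/a₁)^(3/2) = 55.30.
T₂ = 11790 × 55.30 = 6.520×10⁵ h.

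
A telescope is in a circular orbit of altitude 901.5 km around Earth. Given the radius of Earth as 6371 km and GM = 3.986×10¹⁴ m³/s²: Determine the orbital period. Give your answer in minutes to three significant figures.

r = 6371 + 901.5 = 7272.5 km = 7.2725×10⁶ m.
Kepler's third law: T = 2π√(r³/μ) = 2π√((7.272×10⁶)³ / 3.986×10¹⁴).
r³/μ = 9.650×10⁵ s², so T = 2π × 9.823×10² = 6.172×10³ s.
Converting: 6.172×10³ s ÷ 60.00 = 102.9 minutes.

T ≈ 103 minutes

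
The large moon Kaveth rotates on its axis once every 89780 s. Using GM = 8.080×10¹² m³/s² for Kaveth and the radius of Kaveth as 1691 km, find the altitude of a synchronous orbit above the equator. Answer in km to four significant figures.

A synchronous orbit has period T, so by Kepler's third law a = (μT²/4π²)^(1/3).
μT²/4π² = 8.080×10¹² × (8.978×10⁴)² / 39.48 = 1.650×10²¹ m³.
a = 1.182×10⁷ m = 11816 km.
Altitude h = a − R = 11816 − 1691 = 10125 km.

h_sync ≈ 10120 km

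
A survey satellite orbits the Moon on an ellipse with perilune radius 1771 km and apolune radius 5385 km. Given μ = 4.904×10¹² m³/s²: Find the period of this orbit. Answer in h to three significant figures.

T ≈ 5.33 h

Semi-major axis a = (r_p + r_a)/2 = (1771.0 + 5385.0)/2 = 3578.0 km = 3.578×10⁶ m.
By Kepler's third law T = 2π√(a³/μ) = 2π × 3.056×10³ = 1.920×10⁴ s.
= 5.334 h.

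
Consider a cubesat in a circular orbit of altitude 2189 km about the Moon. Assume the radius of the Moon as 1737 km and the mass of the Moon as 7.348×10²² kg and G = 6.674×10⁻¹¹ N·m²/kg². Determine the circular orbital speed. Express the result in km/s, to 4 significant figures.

μ = GM = 6.674×10⁻¹¹ × 7.348×10²² = 4.904×10¹² m³/s².
r = 1737 + 2189 = 3926.0 km = 3.9260×10⁶ m.
For a circular orbit v = √(μ/r) = √(4.904×10¹² / 3.926×10⁶) = √(1.249×10⁶) = 1118 m/s.
That is 1.118 km/s.

v ≈ 1.118 km/s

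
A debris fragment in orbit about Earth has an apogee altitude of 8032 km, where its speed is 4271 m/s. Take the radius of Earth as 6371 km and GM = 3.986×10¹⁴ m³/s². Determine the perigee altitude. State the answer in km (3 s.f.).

r_a = 6371 + 8032 = 14403 km = 1.440×10⁷ m.
Specific energy ε = v²/2 − μ/r = -1.855×10⁷ J/kg, so a = −μ/(2ε) = 1.074×10⁷ m.
The apsides satisfy r_p + r_a = 2a, so the perigee radius is 2a − r_a = 7.080×10⁶ m = 7080.2 km.
Perigee altitude = 7080.2 − 6371 = 709.16 km.

perigee altitude ≈ 709 km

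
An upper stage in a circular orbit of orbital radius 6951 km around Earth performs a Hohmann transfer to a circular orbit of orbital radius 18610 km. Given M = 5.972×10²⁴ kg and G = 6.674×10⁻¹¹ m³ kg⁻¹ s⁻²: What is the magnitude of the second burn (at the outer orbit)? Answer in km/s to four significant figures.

Δv ≈ 1.215 km/s

μ = GM = 6.674×10⁻¹¹ × 5.972×10²⁴ = 3.986×10¹⁴ m³/s².
r₁ = 6951 km = 6.951×10⁶ m.
r₂ = 18610 km = 1.861×10⁷ m.
Transfer ellipse a_t = (r₁ + r₂)/2 = 1.278×10⁷ m.
At r₁: circular v_c1 = √(μ/r₁) = 7572 m/s; transfer-perigee v_p = √[μ(2/r₁ − 1/a_t)] = 9138 m/s.
At r₂: circular v_c2 = √(μ/r₂) = 4628 m/s; transfer-apogee v_a = √[μ(2/r₂ − 1/a_t)] = 3413 m/s.
Δv₂ = v_c2 − v_a = 1215 m/s.
= 1.215 km/s.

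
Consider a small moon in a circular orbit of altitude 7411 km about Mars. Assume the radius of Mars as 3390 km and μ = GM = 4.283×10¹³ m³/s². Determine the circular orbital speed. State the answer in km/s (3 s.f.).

r = 3390 + 7411 = 10801 km = 1.0801×10⁷ m.
For a circular orbit v = √(μ/r) = √(4.283×10¹³ / 1.080×10⁷) = √(3.965×10⁶) = 1991 m/s.
That is 1.991 km/s.

v ≈ 1.99 km/s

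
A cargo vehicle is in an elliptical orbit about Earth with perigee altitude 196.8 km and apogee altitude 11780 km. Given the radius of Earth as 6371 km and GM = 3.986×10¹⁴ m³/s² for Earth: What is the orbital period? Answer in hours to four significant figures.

r_p = 6371 + 196.8 = 6567.8 km = 6.5678×10⁶ m.
r_a = 6371 + 11780 = 18151 km = 1.8151×10⁷ m.
Semi-major axis a = (r_p + r_a)/2 = (6567.8 + 18151)/2 = 12359 km = 1.236×10⁷ m.
By Kepler's third law T = 2π√(a³/μ) = 2π × 2.176×10³ = 1.367×10⁴ s.
= 3.798 hours.

T ≈ 3.798 hours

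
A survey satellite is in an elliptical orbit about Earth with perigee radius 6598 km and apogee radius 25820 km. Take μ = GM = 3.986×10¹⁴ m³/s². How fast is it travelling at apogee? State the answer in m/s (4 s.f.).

v ≈ 2507 m/s

Semi-major axis a = (r_p + r_a)/2 = 16209 km = 1.621×10⁷ m.
Vis-viva: v² = μ(2/r − 1/a) = 3.986×10¹⁴ × (7.746×10⁻⁸ − 6.169×10⁻⁸) = 6.284×10⁶ m²/s².
v = 2507 m/s.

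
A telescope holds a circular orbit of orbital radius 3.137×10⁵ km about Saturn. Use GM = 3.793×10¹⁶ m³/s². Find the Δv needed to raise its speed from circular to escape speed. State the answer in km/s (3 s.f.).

Δv ≈ 4.55 km/s

r = 3.137×10⁵ km = 3.137×10⁸ m.
Circular speed v_c = √(μ/r) = 11000 m/s.
Escape speed v_esc = √(2μ/r) = √2 × v_c = 15550 m/s.
Δv = v_esc − v_c = 4555 m/s = 4.555 km/s.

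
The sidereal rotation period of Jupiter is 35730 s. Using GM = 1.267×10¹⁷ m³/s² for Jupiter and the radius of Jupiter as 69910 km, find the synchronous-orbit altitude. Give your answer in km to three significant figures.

A synchronous orbit has period T, so by Kepler's third law a = (μT²/4π²)^(1/3).
μT²/4π² = 1.267×10¹⁷ × (3.573×10⁴)² / 39.48 = 4.097×10²⁴ m³.
a = 1.600×10⁸ m = 1.6002×10⁵ km.
Altitude h = a − R = 1.6002×10⁵ − 69910 = 90105 km.

h_sync ≈ 90100 km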